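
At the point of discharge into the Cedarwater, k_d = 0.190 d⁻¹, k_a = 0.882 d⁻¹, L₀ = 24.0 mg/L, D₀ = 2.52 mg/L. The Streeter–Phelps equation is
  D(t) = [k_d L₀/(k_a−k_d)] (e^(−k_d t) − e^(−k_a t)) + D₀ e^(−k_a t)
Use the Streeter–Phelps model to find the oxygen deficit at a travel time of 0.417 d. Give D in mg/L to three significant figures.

k_d L₀/(k_a−k_d) = 0.190×24.0/(0.882−0.190) = 4.560/0.6920 = 6.590 mg/L.
e^(−k_d t) = e^(−0.190×0.4170) = 0.9238; e^(−k_a t) = e^(−0.882×0.4170) = 0.6923.
D = 6.590 × (0.9238 − 0.6923) + 2.52 × 0.6923 = 1.526 + 1.744 = 3.270 mg/L.

D ≈ 3.27 mg/L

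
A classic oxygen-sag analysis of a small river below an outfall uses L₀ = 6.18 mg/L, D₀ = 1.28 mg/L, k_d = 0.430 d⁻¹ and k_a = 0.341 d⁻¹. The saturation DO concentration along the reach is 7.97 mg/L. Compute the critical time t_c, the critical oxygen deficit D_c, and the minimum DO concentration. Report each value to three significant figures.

t_c ≈ 2.13 d; D_c ≈ 3.11 mg/L; min DO ≈ 4.86 mg/L

t_c = [1/(k_a−k_d)] ln[(k_a/k_d)(1 − D₀(k_a−k_d)/(k_d L₀))]
= [1/(0.341−0.430)] ln[(0.341/0.430)(1 − 1.28×-0.08900/(0.430×6.18))]
= (1/-0.08900) ln[0.7930 × 1.043] = -11.24 × ln(0.8270) = -11.24 × -0.1899 = 2.134 d.
D_c = (k_d/k_a) L₀ e^(−k_d t_c) = (0.430/0.341) × 6.18 × e^(−0.430×2.134) = 1.261 × 6.18 × 0.3995 = 3.113 mg/L.
Minimum DO = C_s − D_c = 7.97 − 3.113 = 4.857 mg/L.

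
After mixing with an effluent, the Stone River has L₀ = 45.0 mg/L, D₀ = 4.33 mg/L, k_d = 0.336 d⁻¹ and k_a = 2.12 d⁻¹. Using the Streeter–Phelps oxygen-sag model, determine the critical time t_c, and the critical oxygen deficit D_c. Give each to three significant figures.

t_c ≈ 0.632 d; D_c ≈ 5.77 mg/L

t_c = [1/(k_a−k_d)] ln[(k_a/k_d)(1 − D₀(k_a−k_d)/(k_d L₀))]
= [1/(2.12−0.336)] ln[(2.12/0.336)(1 − 4.33×1.784/(0.336×45.0))]
= (1/1.784) ln[6.310 × 0.4891] = 0.5605 × ln(3.086) = 0.5605 × 1.127 = 0.6317 d.
D_c = (k_d/k_a) L₀ e^(−k_d t_c) = (0.336/2.12) × 45.0 × e^(−0.336×0.6317) = 0.1585 × 45.0 × 0.8088 = 5.768 mg/L.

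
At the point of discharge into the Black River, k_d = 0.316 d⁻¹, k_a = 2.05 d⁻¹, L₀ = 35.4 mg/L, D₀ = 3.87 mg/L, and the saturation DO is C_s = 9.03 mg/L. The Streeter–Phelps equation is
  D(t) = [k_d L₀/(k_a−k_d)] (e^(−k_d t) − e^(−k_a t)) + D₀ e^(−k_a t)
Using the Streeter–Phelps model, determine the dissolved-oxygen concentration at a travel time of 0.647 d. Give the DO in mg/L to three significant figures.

DO ≈ 4.46 mg/L

k_d L₀/(k_a−k_d) = 0.316×35.4/(2.05−0.316) = 11.19/1.734 = 6.451 mg/L.
e^(−k_d t) = e^(−0.316×0.6470) = 0.8151; e^(−k_a t) = e^(−2.05×0.6470) = 0.2654.
D = 6.451 × (0.8151 − 0.2654) + 3.87 × 0.2654 = 3.546 + 1.027 = 4.573 mg/L.
DO = C_s − D = 9.03 − 4.573 = 4.457 mg/L.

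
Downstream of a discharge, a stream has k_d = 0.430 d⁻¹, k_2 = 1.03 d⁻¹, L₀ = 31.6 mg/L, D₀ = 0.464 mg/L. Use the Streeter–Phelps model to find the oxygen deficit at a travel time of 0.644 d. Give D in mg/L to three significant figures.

D ≈ 5.74 mg/L

k_d L₀/(k_2−k_d) = 0.430×31.6/(1.03−0.430) = 13.59/0.6000 = 22.65 mg/L.
e^(−k_d t) = e^(−0.430×0.6440) = 0.7581; e^(−k_2 t) = e^(−1.03×0.6440) = 0.5151.
D = 22.65 × (0.7581 − 0.5151) + 0.464 × 0.5151 = 5.503 + 0.2390 = 5.742 mg/L.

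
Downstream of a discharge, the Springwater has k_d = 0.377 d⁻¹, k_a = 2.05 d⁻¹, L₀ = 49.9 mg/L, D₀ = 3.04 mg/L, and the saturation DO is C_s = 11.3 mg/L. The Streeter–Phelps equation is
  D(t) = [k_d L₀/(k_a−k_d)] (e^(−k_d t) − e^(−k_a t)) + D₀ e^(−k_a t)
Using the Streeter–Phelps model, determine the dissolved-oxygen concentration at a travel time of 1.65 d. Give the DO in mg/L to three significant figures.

k_d L₀/(k_a−k_d) = 0.377×49.9/(2.05−0.377) = 18.81/1.673 = 11.24 mg/L.
e^(−k_d t) = e^(−0.377×1.650) = 0.5368; e^(−k_a t) = e^(−2.05×1.650) = 0.03396.
D = 11.24 × (0.5368 − 0.03396) + 3.04 × 0.03396 = 5.655 + 0.1032 = 5.758 mg/L.
DO = C_s − D = 11.3 − 5.758 = 5.542 mg/L.

DO ≈ 5.54 mg/L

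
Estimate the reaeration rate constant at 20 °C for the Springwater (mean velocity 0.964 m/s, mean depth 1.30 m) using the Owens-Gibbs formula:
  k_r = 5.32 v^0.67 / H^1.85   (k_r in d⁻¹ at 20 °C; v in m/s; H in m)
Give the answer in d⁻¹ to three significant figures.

k_r = 5.32 × 0.964^0.67 / 1.30^1.85 = 5.32 × 0.9757 / 1.625 = 3.195 d⁻¹.

k_r ≈ 3.19 d⁻¹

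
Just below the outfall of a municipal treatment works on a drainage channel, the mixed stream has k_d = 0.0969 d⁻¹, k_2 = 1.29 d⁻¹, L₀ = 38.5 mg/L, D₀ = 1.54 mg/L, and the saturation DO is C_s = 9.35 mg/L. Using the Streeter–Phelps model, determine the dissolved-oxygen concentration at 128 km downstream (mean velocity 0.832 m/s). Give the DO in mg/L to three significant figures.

Travel time t = x/v = 128 km / (0.832 m/s) = 128000 m / 0.832 m/s = 153800 s = 1.781 d.
k_d L₀/(k_2−k_d) = 0.0969×38.5/(1.29−0.0969) = 3.731/1.193 = 3.127 mg/L.
e^(−k_d t) = e^(−0.0969×1.781) = 0.8415; e^(−k_2 t) = e^(−1.29×1.781) = 0.1006.
D = 3.127 × (0.8415 − 0.1006) + 1.54 × 0.1006 = 2.317 + 0.1549 = 2.472 mg/L.
DO = C_s − D = 9.35 − 2.472 = 6.878 mg/L.

DO ≈ 6.88 mg/L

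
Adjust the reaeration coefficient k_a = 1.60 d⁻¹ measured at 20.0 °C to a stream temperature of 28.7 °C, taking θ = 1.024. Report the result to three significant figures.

k_a ≈ 1.97 d⁻¹

k_a(T₂) = k_a(T₁) · θ^(T₂−T₁) = 1.60 × 1.024^(28.7−20.0)
= 1.60 × 1.024^8.70 = 1.60 × 1.229 = 1.967 d⁻¹.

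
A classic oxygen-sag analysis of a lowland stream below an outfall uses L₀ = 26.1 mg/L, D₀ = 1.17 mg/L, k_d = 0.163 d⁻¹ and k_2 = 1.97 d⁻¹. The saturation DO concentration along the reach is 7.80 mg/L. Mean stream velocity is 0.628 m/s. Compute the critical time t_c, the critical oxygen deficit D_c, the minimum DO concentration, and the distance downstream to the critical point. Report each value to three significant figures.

t_c ≈ 0.999 d; D_c ≈ 1.84 mg/L; min DO ≈ 5.96 mg/L; x_c ≈ 54.2 km

t_c = [1/(k_2−k_d)] ln[(k_2/k_d)(1 − D₀(k_2−k_d)/(k_d L₀))]
= [1/(1.97−0.163)] ln[(1.97/0.163)(1 − 1.17×1.807/(0.163×26.1))]
= (1/1.807) ln[12.09 × 0.5030] = 0.5534 × ln(6.080) = 0.5534 × 1.805 = 0.9989 d.
L(t_c) = L₀ e^(−k_d t_c) = 26.1 × 0.8497 = 22.18 mg/L, and at the critical point k_2 D_c = k_d L, so D_c = (0.163/1.97) × 22.18 = 1.835 mg/L.
Minimum DO = C_s − D_c = 7.80 − 1.835 = 5.965 mg/L.
x_c = v t_c = 0.628 m/s × 0.9989 d × 86400 s/d = 54200 m ≈ 54.2 km.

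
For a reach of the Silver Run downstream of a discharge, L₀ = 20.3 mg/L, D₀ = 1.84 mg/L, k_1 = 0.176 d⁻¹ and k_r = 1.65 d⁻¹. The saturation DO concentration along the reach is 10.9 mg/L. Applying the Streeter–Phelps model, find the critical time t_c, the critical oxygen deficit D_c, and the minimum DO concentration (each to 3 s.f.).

At the critical point dD/dt = 0, so k_1 L₀ e^(−k_1 t) = k_r D. Substituting D(t) from the Streeter–Phelps equation and solving for t gives
t_c = ln[(k_r/k_1)(1 − D₀(k_r−k_1)/(k_1 L₀))] / (k_r−k_1).
Here k_r−k_1 = 1.474 d⁻¹ and 1 − D₀(k_r−k_1)/(k_1 L₀) = 1 − 1.84×1.474/(0.176×20.3) = 0.2409, so
t_c = ln(9.375 × 0.2409) / 1.474 = 0.8146 / 1.474 = 0.5527 d.
D_c = (k_1/k_r) L₀ e^(−k_1 t_c) = (0.176/1.65) × 20.3 × e^(−0.176×0.5527) = 0.1067 × 20.3 × 0.9073 = 1.965 mg/L.
Minimum DO = C_s − D_c = 10.9 − 1.965 = 8.935 mg/L.

t_c ≈ 0.553 d; D_c ≈ 1.96 mg/L; min DO ≈ 8.94 mg/L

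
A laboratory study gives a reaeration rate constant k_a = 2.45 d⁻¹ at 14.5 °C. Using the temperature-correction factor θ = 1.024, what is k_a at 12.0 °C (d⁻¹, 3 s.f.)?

k_a ≈ 2.31 d⁻¹

k_a(T₂) = k_a(T₁) · θ^(T₂−T₁) = 2.45 × 1.024^(12.0−14.5)
= 2.45 × 1.024^-2.50 = 2.45 × 0.9424 = 2.309 d⁻¹.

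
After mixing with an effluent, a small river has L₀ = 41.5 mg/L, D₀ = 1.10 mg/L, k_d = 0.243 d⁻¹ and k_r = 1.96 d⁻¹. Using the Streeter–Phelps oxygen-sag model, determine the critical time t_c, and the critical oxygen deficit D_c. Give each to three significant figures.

t_c ≈ 1.10 d; D_c ≈ 3.94 mg/L

With k_r/k_d = 8.066 and 1 − D₀(k_r−k_d)/(k_d L₀) = 0.8127,
t_c = ln(8.066 × 0.8127) / (1.96 − 0.243) = ln(6.555) / 1.717 = 1.880/1.717 = 1.095 d.
L(t_c) = L₀ e^(−k_d t_c) = 41.5 × 0.7664 = 31.80 mg/L, and at the critical point k_r D_c = k_d L, so D_c = (0.243/1.96) × 31.80 = 3.943 mg/L.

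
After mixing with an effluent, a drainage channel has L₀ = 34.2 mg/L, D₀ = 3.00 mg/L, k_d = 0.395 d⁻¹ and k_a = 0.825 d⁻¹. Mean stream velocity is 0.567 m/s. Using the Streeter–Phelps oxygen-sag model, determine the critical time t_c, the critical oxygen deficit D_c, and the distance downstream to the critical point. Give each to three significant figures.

t_c = [1/(k_a−k_d)] ln[(k_a/k_d)(1 − D₀(k_a−k_d)/(k_d L₀))]
= [1/(0.825−0.395)] ln[(0.825/0.395)(1 − 3.00×0.4300/(0.395×34.2))]
= (1/0.4300) ln[2.089 × 0.9045] = 2.326 × ln(1.889) = 2.326 × 0.6361 = 1.479 d.
L(t_c) = L₀ e^(−k_d t_c) = 34.2 × 0.5575 = 19.07 mg/L, and at the critical point k_a D_c = k_d L, so D_c = (0.395/0.825) × 19.07 = 9.128 mg/L.
x_c = v t_c = 0.567 m/s × 1.479 d × 86400 s/d = 72470 m ≈ 72.5 km.

t_c ≈ 1.48 d; D_c ≈ 9.13 mg/L; x_c ≈ 72.5 km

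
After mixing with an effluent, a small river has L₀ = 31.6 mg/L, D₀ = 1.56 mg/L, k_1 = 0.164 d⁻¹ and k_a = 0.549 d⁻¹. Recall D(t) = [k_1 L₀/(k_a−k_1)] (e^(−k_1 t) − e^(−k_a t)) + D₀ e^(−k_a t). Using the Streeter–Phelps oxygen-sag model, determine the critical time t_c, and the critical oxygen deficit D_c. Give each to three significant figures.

With k_a/k_1 = 3.348 and 1 − D₀(k_a−k_1)/(k_1 L₀) = 0.8841,
t_c = ln(3.348 × 0.8841) / (0.549 − 0.164) = ln(2.960) / 0.3850 = 1.085/0.3850 = 2.818 d.
L(t_c) = L₀ e^(−k_1 t_c) = 31.6 × 0.6299 = 19.90 mg/L, and at the critical point k_a D_c = k_1 L, so D_c = (0.164/0.549) × 19.90 = 5.946 mg/L.

t_c ≈ 2.82 d; D_c ≈ 5.95 mg/L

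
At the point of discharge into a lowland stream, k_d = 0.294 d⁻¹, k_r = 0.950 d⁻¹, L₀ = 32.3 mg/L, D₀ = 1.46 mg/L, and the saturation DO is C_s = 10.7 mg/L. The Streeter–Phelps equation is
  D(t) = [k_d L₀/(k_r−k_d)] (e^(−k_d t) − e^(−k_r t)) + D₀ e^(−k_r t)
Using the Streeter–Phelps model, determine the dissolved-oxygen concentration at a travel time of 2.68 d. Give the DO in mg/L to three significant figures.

DO ≈ 5.14 mg/L

k_d L₀/(k_r−k_d) = 0.294×32.3/(0.950−0.294) = 9.496/0.6560 = 14.48 mg/L.
e^(−k_d t) = e^(−0.294×2.680) = 0.4548; e^(−k_r t) = e^(−0.950×2.680) = 0.07839.
D = 14.48 × (0.4548 − 0.07839) + 1.46 × 0.07839 = 5.449 + 0.1145 = 5.563 mg/L.
DO = C_s − D = 10.7 − 5.563 = 5.137 mg/L.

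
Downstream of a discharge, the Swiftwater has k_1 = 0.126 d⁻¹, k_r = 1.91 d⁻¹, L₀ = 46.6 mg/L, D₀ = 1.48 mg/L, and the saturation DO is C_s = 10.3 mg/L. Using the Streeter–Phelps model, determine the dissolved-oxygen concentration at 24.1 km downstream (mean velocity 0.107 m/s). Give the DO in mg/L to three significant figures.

DO ≈ 7.94 mg/L

Travel time t = x/v = 24.1 km / (0.107 m/s) = 24100 m / 0.107 m/s = 225200 s = 2.607 d.
k_1 L₀/(k_r−k_1) = 0.126×46.6/(1.91−0.126) = 5.872/1.784 = 3.291 mg/L.
e^(−k_1 t) = e^(−0.126×2.607) = 0.7200; e^(−k_r t) = e^(−1.91×2.607) = 0.006880.
D = 3.291 × (0.7200 − 0.006880) + 1.48 × 0.006880 = 2.347 + 0.01018 = 2.357 mg/L.
DO = C_s − D = 10.3 − 2.357 = 7.943 mg/L.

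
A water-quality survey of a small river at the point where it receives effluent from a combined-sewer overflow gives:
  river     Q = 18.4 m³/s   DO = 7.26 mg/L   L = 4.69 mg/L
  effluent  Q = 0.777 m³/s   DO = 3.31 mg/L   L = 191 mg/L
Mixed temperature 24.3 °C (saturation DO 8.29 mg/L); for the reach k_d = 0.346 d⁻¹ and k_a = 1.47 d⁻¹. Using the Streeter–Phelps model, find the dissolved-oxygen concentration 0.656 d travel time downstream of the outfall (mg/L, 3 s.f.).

Mixed DO = (18.4×7.26 + 0.777×3.31)/(18.4+0.777) = 136.2/19.18 = 7.100 mg/L.
Mixed L₀ = (18.4×4.69 + 0.777×191)/(19.18) = 234.7/19.18 = 12.24 mg/L.
Initial deficit D₀ = C_s − DO₀ = 8.29 − 7.100 = 1.190 mg/L.
D(0.656) = [0.346×12.24/(1.47−0.346)](e^(−0.346×0.656) − e^(−1.47×0.656)) + 1.190 e^(−1.47×0.656)
= 3.767 × (0.7969 − 0.3812) + 1.190 × 0.3812 = 2.020 mg/L.
DO = 8.29 − 2.020 = 6.270 mg/L.

DO ≈ 6.27 mg/L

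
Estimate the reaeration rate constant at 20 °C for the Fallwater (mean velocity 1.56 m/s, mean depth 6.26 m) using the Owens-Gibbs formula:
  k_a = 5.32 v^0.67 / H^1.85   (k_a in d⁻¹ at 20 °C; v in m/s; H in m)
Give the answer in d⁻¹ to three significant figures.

k_a ≈ 0.241 d⁻¹

k_a = 5.32 × 1.56^0.67 / 6.26^1.85 = 5.32 × 1.347 / 29.76 = 0.2408 d⁻¹.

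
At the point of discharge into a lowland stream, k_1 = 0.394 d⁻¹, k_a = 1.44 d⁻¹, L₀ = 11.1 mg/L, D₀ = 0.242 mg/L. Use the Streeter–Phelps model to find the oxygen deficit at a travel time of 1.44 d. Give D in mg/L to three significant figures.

D ≈ 1.88 mg/L

k_1 L₀/(k_a−k_1) = 0.394×11.1/(1.44−0.394) = 4.373/1.046 = 4.181 mg/L.
e^(−k_1 t) = e^(−0.394×1.440) = 0.5670; e^(−k_a t) = e^(−1.44×1.440) = 0.1257.
D = 4.181 × (0.5670 − 0.1257) + 0.242 × 0.1257 = 1.845 + 0.03043 = 1.875 mg/L.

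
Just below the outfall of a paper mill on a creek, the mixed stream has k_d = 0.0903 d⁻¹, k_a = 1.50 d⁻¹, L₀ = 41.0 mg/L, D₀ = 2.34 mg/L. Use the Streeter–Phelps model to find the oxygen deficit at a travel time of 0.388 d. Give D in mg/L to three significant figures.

k_d L₀/(k_a−k_d) = 0.0903×41.0/(1.50−0.0903) = 3.702/1.410 = 2.626 mg/L.
e^(−k_d t) = e^(−0.0903×0.3880) = 0.9656; e^(−k_a t) = e^(−1.50×0.3880) = 0.5588.
D = 2.626 × (0.9656 − 0.5588) + 2.34 × 0.5588 = 1.068 + 1.308 = 2.376 mg/L.

D ≈ 2.38 mg/L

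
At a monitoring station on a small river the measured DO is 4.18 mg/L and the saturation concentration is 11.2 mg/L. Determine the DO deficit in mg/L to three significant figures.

D = C_s − C = 11.2 − 4.18 = 7.02 mg/L.

D ≈ 7.02 mg/L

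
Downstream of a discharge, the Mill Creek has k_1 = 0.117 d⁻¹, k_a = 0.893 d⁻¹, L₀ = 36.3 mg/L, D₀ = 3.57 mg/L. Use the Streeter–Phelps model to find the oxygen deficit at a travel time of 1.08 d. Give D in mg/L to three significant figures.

k_1 L₀/(k_a−k_1) = 0.117×36.3/(0.893−0.117) = 4.247/0.7760 = 5.473 mg/L.
e^(−k_1 t) = e^(−0.117×1.080) = 0.8813; e^(−k_a t) = e^(−0.893×1.080) = 0.3812.
D = 5.473 × (0.8813 − 0.3812) + 3.57 × 0.3812 = 2.737 + 1.361 = 4.098 mg/L.

D ≈ 4.10 mg/L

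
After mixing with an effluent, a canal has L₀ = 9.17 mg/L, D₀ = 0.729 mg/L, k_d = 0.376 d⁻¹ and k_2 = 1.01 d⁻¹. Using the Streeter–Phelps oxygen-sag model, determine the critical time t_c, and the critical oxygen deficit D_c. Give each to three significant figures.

t_c = [1/(k_2−k_d)] ln[(k_2/k_d)(1 − D₀(k_2−k_d)/(k_d L₀))]
= [1/(1.01−0.376)] ln[(1.01/0.376)(1 − 0.729×0.6340/(0.376×9.17))]
= (1/0.6340) ln[2.686 × 0.8660] = 1.577 × ln(2.326) = 1.577 × 0.8442 = 1.332 d.
D_c = (k_d/k_2) L₀ e^(−k_d t_c) = (0.376/1.01) × 9.17 × e^(−0.376×1.332) = 0.3723 × 9.17 × 0.6061 = 2.069 mg/L.

t_c ≈ 1.33 d; D_c ≈ 2.07 mg/L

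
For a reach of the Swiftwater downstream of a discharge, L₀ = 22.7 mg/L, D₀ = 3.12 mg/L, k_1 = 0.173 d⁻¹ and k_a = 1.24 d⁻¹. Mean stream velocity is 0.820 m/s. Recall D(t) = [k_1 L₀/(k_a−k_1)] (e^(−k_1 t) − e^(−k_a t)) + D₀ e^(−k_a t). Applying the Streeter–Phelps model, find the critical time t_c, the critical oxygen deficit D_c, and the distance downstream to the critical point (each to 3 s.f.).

t_c ≈ 0.0821 d; D_c ≈ 3.12 mg/L; x_c ≈ 5.82 km

With k_a/k_1 = 7.168 and 1 − D₀(k_a−k_1)/(k_1 L₀) = 0.1523,
t_c = ln(7.168 × 0.1523) / (1.24 − 0.173) = ln(1.092) / 1.067 = 0.08761/1.067 = 0.08211 d.
L(t_c) = L₀ e^(−k_1 t_c) = 22.7 × 0.9859 = 22.38 mg/L, and at the critical point k_a D_c = k_1 L, so D_c = (0.173/1.24) × 22.38 = 3.122 mg/L.
x_c = v t_c = 0.820 m/s × 0.08211 d × 86400 s/d = 5817 m ≈ 5.82 km.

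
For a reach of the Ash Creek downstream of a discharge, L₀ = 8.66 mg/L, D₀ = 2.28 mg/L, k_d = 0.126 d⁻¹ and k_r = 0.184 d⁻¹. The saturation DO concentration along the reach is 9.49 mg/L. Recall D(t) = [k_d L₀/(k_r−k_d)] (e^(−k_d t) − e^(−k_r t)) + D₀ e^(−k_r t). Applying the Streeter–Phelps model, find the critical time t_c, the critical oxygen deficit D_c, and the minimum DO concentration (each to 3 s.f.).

t_c ≈ 4.30 d; D_c ≈ 3.45 mg/L; min DO ≈ 6.04 mg/L

With k_r/k_d = 1.460 and 1 − D₀(k_r−k_d)/(k_d L₀) = 0.8788,
t_c = ln(1.460 × 0.8788) / (0.184 − 0.126) = ln(1.283) / 0.05800 = 0.2495/0.05800 = 4.301 d.
L(t_c) = L₀ e^(−k_d t_c) = 8.66 × 0.5816 = 5.037 mg/L, and at the critical point k_r D_c = k_d L, so D_c = (0.126/0.184) × 5.037 = 3.449 mg/L.
Minimum DO = C_s − D_c = 9.49 − 3.449 = 6.041 mg/L.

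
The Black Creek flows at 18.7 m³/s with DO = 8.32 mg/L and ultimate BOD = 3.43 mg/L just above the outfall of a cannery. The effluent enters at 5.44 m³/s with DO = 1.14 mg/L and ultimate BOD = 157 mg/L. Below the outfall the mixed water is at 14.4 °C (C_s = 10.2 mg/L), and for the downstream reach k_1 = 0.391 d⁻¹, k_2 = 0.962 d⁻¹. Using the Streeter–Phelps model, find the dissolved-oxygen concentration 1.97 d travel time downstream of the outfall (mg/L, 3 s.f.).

Mixed DO = (18.7×8.32 + 5.44×1.14)/(18.7+5.44) = 161.8/24.14 = 6.702 mg/L.
Mixed L₀ = (18.7×3.43 + 5.44×157)/(24.14) = 918.2/24.14 = 38.04 mg/L.
Initial deficit D₀ = C_s − DO₀ = 10.2 − 6.702 = 3.498 mg/L.
D(1.97) = [0.391×38.04/(0.962−0.391)](e^(−0.391×1.97) − e^(−0.962×1.97)) + 3.498 e^(−0.962×1.97)
= 26.05 × (0.4629 − 0.1503) + 3.498 × 0.1503 = 8.668 mg/L.
DO = 10.2 − 8.668 = 1.532 mg/L.

DO ≈ 1.53 mg/L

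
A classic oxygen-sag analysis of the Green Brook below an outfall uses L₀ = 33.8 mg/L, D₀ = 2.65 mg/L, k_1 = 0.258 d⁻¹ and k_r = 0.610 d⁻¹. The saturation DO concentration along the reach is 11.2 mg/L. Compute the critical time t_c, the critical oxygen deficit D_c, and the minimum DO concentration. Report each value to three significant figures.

t_c ≈ 2.12 d; D_c ≈ 8.27 mg/L; min DO ≈ 2.93 mg/L

With k_r/k_1 = 2.364 and 1 − D₀(k_r−k_1)/(k_1 L₀) = 0.8930,
t_c = ln(2.364 × 0.8930) / (0.610 − 0.258) = ln(2.111) / 0.3520 = 0.7474/0.3520 = 2.123 d.
D_c = (k_1/k_r) L₀ e^(−k_1 t_c) = (0.258/0.610) × 33.8 × e^(−0.258×2.123) = 0.4230 × 33.8 × 0.5782 = 8.266 mg/L.
Minimum DO = C_s − D_c = 11.2 − 8.266 = 2.934 mg/L.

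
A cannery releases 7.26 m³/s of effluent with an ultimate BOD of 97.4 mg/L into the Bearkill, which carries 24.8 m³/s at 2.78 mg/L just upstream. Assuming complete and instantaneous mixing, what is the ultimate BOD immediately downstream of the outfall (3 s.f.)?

Flow-weighted mixing: C = (Q_r C_r + Q_w C_w)/(Q_r + Q_w)
= (24.8×2.78 + 7.26×97.4)/(24.8 + 7.26) = 776.1/32.06 = 24.21 mg/L.

24.2 mg/L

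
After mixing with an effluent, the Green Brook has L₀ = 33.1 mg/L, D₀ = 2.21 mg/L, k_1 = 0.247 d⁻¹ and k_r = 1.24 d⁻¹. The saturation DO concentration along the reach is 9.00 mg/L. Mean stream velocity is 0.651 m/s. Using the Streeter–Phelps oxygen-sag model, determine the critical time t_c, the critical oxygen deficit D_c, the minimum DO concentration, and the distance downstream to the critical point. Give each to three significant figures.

t_c ≈ 1.31 d; D_c ≈ 4.77 mg/L; min DO ≈ 4.23 mg/L; x_c ≈ 73.7 km

At the critical point dD/dt = 0, so k_1 L₀ e^(−k_1 t) = k_r D. Substituting D(t) from the Streeter–Phelps equation and solving for t gives
t_c = ln[(k_r/k_1)(1 − D₀(k_r−k_1)/(k_1 L₀))] / (k_r−k_1).
Here k_r−k_1 = 0.9930 d⁻¹ and 1 − D₀(k_r−k_1)/(k_1 L₀) = 1 − 2.21×0.9930/(0.247×33.1) = 0.7316, so
t_c = ln(5.020 × 0.7316) / 0.9930 = 1.301 / 0.9930 = 1.310 d.
L(t_c) = L₀ e^(−k_1 t_c) = 33.1 × 0.7235 = 23.95 mg/L, and at the critical point k_r D_c = k_1 L, so D_c = (0.247/1.24) × 23.95 = 4.771 mg/L.
Minimum DO = C_s − D_c = 9.00 − 4.771 = 4.229 mg/L.
x_c = v t_c = 0.651 m/s × 1.310 d × 86400 s/d = 73690 m ≈ 73.7 km.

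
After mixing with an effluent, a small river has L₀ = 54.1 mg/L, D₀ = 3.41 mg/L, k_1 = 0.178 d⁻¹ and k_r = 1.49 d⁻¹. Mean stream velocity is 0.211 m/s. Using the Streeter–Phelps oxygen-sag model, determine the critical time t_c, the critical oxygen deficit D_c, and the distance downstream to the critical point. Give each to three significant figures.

t_c ≈ 1.14 d; D_c ≈ 5.27 mg/L; x_c ≈ 20.8 km

t_c = [1/(k_r−k_1)] ln[(k_r/k_1)(1 − D₀(k_r−k_1)/(k_1 L₀))]
= [1/(1.49−0.178)] ln[(1.49/0.178)(1 − 3.41×1.312/(0.178×54.1))]
= (1/1.312) ln[8.371 × 0.5354] = 0.7622 × ln(4.482) = 0.7622 × 1.500 = 1.143 d.
L(t_c) = L₀ e^(−k_1 t_c) = 54.1 × 0.8159 = 44.14 mg/L, and at the critical point k_r D_c = k_1 L, so D_c = (0.178/1.49) × 44.14 = 5.273 mg/L.
x_c = v t_c = 0.211 m/s × 1.143 d × 86400 s/d = 20840 m ≈ 20.8 km.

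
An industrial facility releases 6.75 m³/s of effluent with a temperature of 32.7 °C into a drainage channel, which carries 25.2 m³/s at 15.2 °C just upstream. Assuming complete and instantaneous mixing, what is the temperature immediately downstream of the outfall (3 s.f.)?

Flow-weighted mixing: C = (Q_r C_r + Q_w C_w)/(Q_r + Q_w)
= (25.2×15.2 + 6.75×32.7)/(25.2 + 6.75) = 603.8/31.95 = 18.90 °C.

18.9 °C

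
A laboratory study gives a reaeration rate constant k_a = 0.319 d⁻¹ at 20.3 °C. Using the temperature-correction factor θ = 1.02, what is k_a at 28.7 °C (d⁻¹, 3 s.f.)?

k_a(T₂) = k_a(T₁) · θ^(T₂−T₁) = 0.319 × 1.02^(28.7−20.3)
= 0.319 × 1.02^8.40 = 0.319 × 1.181 = 0.3767 d⁻¹.

k_a ≈ 0.377 d⁻¹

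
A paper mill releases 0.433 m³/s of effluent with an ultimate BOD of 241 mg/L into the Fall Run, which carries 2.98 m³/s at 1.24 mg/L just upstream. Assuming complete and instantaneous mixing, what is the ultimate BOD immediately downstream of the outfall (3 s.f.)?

Flow-weighted mixing: C = (Q_r C_r + Q_w C_w)/(Q_r + Q_w)
= (2.98×1.24 + 0.433×241)/(2.98 + 0.433) = 108.0/3.413 = 31.66 mg/L.

31.7 mg/L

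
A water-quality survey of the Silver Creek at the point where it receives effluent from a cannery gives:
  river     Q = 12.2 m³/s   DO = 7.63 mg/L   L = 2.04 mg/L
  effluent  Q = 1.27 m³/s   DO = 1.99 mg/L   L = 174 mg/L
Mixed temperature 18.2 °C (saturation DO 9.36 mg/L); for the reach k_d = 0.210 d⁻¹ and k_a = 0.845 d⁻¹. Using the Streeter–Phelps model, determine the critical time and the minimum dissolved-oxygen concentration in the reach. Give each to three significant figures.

Mixed DO = (12.2×7.63 + 1.27×1.99)/(12.2+1.27) = 95.61/13.47 = 7.098 mg/L.
Mixed L₀ = (12.2×2.04 + 1.27×174)/(13.47) = 245.9/13.47 = 18.25 mg/L.
Initial deficit D₀ = C_s − DO₀ = 9.36 − 7.098 = 2.262 mg/L.
t_c = (1/0.6350) ln[(0.845/0.210)(1 − 2.262×0.6350/(0.210×18.25))] = 1.575 × ln(2.516) = 1.453 d.
D_c = (0.210/0.845) × 18.25 × e^(−0.210×1.453) = 0.2485 × 18.25 × 0.7370 = 3.343 mg/L.
Minimum DO = 9.36 − 3.343 = 6.017 mg/L.

t_c ≈ 1.45 d; minimum DO ≈ 6.02 mg/L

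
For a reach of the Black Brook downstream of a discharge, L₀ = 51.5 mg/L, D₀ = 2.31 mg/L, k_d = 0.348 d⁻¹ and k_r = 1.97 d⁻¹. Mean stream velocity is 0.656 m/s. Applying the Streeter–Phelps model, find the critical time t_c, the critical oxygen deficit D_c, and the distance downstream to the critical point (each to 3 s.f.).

At the critical point dD/dt = 0, so k_d L₀ e^(−k_d t) = k_r D. Substituting D(t) from the Streeter–Phelps equation and solving for t gives
t_c = ln[(k_r/k_d)(1 − D₀(k_r−k_d)/(k_d L₀))] / (k_r−k_d).
Here k_r−k_d = 1.622 d⁻¹ and 1 − D₀(k_r−k_d)/(k_d L₀) = 1 − 2.31×1.622/(0.348×51.5) = 0.7909, so
t_c = ln(5.661 × 0.7909) / 1.622 = 1.499 / 1.622 = 0.9242 d.
L(t_c) = L₀ e^(−k_d t_c) = 51.5 × 0.7250 = 37.34 mg/L, and at the critical point k_r D_c = k_d L, so D_c = (0.348/1.97) × 37.34 = 6.595 mg/L.
x_c = v t_c = 0.656 m/s × 0.9242 d × 86400 s/d = 52380 m ≈ 52.4 km.

t_c ≈ 0.924 d; D_c ≈ 6.60 mg/L; x_c ≈ 52.4 km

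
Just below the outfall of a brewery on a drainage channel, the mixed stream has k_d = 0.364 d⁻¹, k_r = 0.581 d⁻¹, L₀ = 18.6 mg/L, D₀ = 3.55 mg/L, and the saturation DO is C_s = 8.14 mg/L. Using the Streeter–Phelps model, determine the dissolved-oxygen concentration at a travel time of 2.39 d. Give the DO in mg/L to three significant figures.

DO ≈ 1.96 mg/L

k_d L₀/(k_r−k_d) = 0.364×18.6/(0.581−0.364) = 6.770/0.2170 = 31.20 mg/L.
e^(−k_d t) = e^(−0.364×2.390) = 0.4190; e^(−k_r t) = e^(−0.581×2.390) = 0.2494.
D = 31.20 × (0.4190 − 0.2494) + 3.55 × 0.2494 = 5.290 + 0.8855 = 6.175 mg/L.
DO = C_s − D = 8.14 − 6.175 = 1.965 mg/L.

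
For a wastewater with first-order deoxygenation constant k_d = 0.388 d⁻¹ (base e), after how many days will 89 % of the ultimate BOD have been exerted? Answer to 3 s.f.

t ≈ 5.69 d

y/L₀ = 1 − e^(−k_d t) = 0.89 ⇒ e^(−k_d t) = 0.110
t = −ln(0.110) / 0.388 = 2.207 / 0.388 = 5.689 d.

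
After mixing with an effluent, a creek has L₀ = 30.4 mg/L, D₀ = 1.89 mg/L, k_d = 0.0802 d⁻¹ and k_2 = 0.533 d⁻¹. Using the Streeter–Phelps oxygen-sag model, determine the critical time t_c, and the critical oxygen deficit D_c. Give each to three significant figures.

At the critical point dD/dt = 0, so k_d L₀ e^(−k_d t) = k_2 D. Substituting D(t) from the Streeter–Phelps equation and solving for t gives
t_c = ln[(k_2/k_d)(1 − D₀(k_2−k_d)/(k_d L₀))] / (k_2−k_d).
Here k_2−k_d = 0.4528 d⁻¹ and 1 − D₀(k_2−k_d)/(k_d L₀) = 1 − 1.89×0.4528/(0.0802×30.4) = 0.6490, so
t_c = ln(6.646 × 0.6490) / 0.4528 = 1.462 / 0.4528 = 3.228 d.
L(t_c) = L₀ e^(−k_d t_c) = 30.4 × 0.7719 = 23.47 mg/L, and at the critical point k_2 D_c = k_d L, so D_c = (0.0802/0.533) × 23.47 = 3.531 mg/L.

t_c ≈ 3.23 d; D_c ≈ 3.53 mg/L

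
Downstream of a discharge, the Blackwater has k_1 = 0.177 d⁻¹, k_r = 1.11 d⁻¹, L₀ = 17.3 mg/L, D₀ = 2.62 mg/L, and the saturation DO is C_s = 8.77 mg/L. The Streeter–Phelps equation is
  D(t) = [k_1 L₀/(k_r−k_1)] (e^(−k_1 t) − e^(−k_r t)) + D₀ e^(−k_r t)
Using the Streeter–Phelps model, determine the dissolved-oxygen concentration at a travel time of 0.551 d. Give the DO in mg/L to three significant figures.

k_1 L₀/(k_r−k_1) = 0.177×17.3/(1.11−0.177) = 3.062/0.9330 = 3.282 mg/L.
e^(−k_1 t) = e^(−0.177×0.5510) = 0.9071; e^(−k_r t) = e^(−1.11×0.5510) = 0.5425.
D = 3.282 × (0.9071 − 0.5425) + 2.62 × 0.5425 = 1.197 + 1.421 = 2.618 mg/L.
DO = C_s − D = 8.77 − 2.618 = 6.152 mg/L.

DO ≈ 6.15 mg/L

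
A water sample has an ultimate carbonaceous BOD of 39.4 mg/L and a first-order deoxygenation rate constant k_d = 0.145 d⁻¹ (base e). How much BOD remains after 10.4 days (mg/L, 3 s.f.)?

L_t = L₀ e^(−k_d t) = 39.4 × e^(−0.145×10.4) = 39.4 × 0.2214 = 8.721 mg/L.

L ≈ 8.72 mg/L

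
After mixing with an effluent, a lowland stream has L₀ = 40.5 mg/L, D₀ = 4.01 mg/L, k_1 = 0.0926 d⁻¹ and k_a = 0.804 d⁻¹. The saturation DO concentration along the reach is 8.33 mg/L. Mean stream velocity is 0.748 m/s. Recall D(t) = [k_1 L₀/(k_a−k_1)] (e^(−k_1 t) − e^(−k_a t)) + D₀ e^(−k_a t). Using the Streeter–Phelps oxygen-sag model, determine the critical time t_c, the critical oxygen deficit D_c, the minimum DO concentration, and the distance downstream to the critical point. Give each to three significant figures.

t_c ≈ 1.03 d; D_c ≈ 4.24 mg/L; min DO ≈ 4.09 mg/L; x_c ≈ 66.4 km

t_c = [1/(k_a−k_1)] ln[(k_a/k_1)(1 − D₀(k_a−k_1)/(k_1 L₀))]
= [1/(0.804−0.0926)] ln[(0.804/0.0926)(1 − 4.01×0.7114/(0.0926×40.5))]
= (1/0.7114) ln[8.683 × 0.2393] = 1.406 × ln(2.078) = 1.406 × 0.7314 = 1.028 d.
L(t_c) = L₀ e^(−k_1 t_c) = 40.5 × 0.9092 = 36.82 mg/L, and at the critical point k_a D_c = k_1 L, so D_c = (0.0926/0.804) × 36.82 = 4.241 mg/L.
Minimum DO = C_s − D_c = 8.33 − 4.241 = 4.089 mg/L.
x_c = v t_c = 0.748 m/s × 1.028 d × 86400 s/d = 66450 m ≈ 66.4 km.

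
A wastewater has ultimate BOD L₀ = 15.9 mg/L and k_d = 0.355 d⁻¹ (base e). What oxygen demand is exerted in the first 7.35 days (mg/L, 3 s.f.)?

y_t = L₀(1 − e^(−k_d t)) = 15.9 × (1 − e^(−0.355×7.35))
= 15.9 × (1 − 0.07359) = 15.9 × 0.9264 = 14.73 mg/L.

y ≈ 14.7 mg/L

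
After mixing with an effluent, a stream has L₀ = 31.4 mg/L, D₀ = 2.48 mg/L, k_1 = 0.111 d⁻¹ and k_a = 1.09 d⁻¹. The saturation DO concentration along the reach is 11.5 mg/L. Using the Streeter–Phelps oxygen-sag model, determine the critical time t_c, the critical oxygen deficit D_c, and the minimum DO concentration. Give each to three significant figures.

At the critical point dD/dt = 0, so k_1 L₀ e^(−k_1 t) = k_a D. Substituting D(t) from the Streeter–Phelps equation and solving for t gives
t_c = ln[(k_a/k_1)(1 − D₀(k_a−k_1)/(k_1 L₀))] / (k_a−k_1).
Here k_a−k_1 = 0.9790 d⁻¹ and 1 − D₀(k_a−k_1)/(k_1 L₀) = 1 − 2.48×0.9790/(0.111×31.4) = 0.3034, so
t_c = ln(9.820 × 0.3034) / 0.9790 = 1.092 / 0.9790 = 1.115 d.
L(t_c) = L₀ e^(−k_1 t_c) = 31.4 × 0.8836 = 27.74 mg/L, and at the critical point k_a D_c = k_1 L, so D_c = (0.111/1.09) × 27.74 = 2.825 mg/L.
Minimum DO = C_s − D_c = 11.5 − 2.825 = 8.675 mg/L.

t_c ≈ 1.12 d; D_c ≈ 2.83 mg/L; min DO ≈ 8.67 mg/L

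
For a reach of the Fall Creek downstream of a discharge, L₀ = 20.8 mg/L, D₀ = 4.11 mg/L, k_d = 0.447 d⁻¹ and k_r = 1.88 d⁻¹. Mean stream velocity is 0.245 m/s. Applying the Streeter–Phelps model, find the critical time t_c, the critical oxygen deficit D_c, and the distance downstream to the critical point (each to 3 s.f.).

t_c ≈ 0.302 d; D_c ≈ 4.32 mg/L; x_c ≈ 6.39 km

t_c = [1/(k_r−k_d)] ln[(k_r/k_d)(1 − D₀(k_r−k_d)/(k_d L₀))]
= [1/(1.88−0.447)] ln[(1.88/0.447)(1 − 4.11×1.433/(0.447×20.8))]
= (1/1.433) ln[4.206 × 0.3665] = 0.6978 × ln(1.542) = 0.6978 × 0.4328 = 0.3020 d.
D_c = (k_d/k_r) L₀ e^(−k_d t_c) = (0.447/1.88) × 20.8 × e^(−0.447×0.3020) = 0.2378 × 20.8 × 0.8737 = 4.321 mg/L.
x_c = v t_c = 0.245 m/s × 0.3020 d × 86400 s/d = 6394 m ≈ 6.39 km.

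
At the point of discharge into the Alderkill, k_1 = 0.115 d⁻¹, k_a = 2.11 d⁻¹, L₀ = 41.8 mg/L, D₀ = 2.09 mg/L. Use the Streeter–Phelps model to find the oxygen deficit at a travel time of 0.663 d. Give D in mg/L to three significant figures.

D ≈ 2.15 mg/L

k_1 L₀/(k_a−k_1) = 0.115×41.8/(2.11−0.115) = 4.807/1.995 = 2.410 mg/L.
e^(−k_1 t) = e^(−0.115×0.6630) = 0.9266; e^(−k_a t) = e^(−2.11×0.6630) = 0.2469.
D = 2.410 × (0.9266 − 0.2469) + 2.09 × 0.2469 = 1.638 + 0.5159 = 2.154 mg/L.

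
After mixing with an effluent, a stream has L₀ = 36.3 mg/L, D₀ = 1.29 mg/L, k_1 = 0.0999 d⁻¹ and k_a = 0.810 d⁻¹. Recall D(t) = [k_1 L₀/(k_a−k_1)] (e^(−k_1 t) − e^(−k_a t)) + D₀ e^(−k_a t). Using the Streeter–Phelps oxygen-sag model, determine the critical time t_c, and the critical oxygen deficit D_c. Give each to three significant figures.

At the critical point dD/dt = 0, so k_1 L₀ e^(−k_1 t) = k_a D. Substituting D(t) from the Streeter–Phelps equation and solving for t gives
t_c = ln[(k_a/k_1)(1 − D₀(k_a−k_1)/(k_1 L₀))] / (k_a−k_1).
Here k_a−k_1 = 0.7101 d⁻¹ and 1 − D₀(k_a−k_1)/(k_1 L₀) = 1 − 1.29×0.7101/(0.0999×36.3) = 0.7474, so
t_c = ln(8.108 × 0.7474) / 0.7101 = 1.802 / 0.7101 = 2.537 d.
L(t_c) = L₀ e^(−k_1 t_c) = 36.3 × 0.7761 = 28.17 mg/L, and at the critical point k_a D_c = k_1 L, so D_c = (0.0999/0.810) × 28.17 = 3.475 mg/L.

t_c ≈ 2.54 d; D_c ≈ 3.47 mg/L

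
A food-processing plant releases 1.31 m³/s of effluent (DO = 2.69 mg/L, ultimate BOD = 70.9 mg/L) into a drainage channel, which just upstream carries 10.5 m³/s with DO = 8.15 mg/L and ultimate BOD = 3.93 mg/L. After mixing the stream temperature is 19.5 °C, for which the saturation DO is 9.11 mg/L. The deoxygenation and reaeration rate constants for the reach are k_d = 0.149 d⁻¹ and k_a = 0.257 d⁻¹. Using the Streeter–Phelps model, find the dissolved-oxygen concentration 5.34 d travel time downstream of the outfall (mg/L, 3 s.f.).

DO ≈ 5.61 mg/L

Mixed DO = (10.5×8.15 + 1.31×2.69)/(10.5+1.31) = 89.10/11.81 = 7.544 mg/L.
Mixed L₀ = (10.5×3.93 + 1.31×70.9)/(11.81) = 134.1/11.81 = 11.36 mg/L.
Initial deficit D₀ = C_s − DO₀ = 9.11 − 7.544 = 1.566 mg/L.
D(5.34) = [0.149×11.36/(0.257−0.149)](e^(−0.149×5.34) − e^(−0.257×5.34)) + 1.566 e^(−0.257×5.34)
= 15.67 × (0.4513 − 0.2535) + 1.566 × 0.2535 = 3.496 mg/L.
DO = 9.11 − 3.496 = 5.614 mg/L.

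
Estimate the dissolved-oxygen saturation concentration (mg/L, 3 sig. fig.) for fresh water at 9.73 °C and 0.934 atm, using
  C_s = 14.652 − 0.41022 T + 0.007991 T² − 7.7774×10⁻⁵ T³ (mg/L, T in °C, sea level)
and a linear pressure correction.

C_s ≈ 10.6 mg/L

At sea level: C_s = 14.652 − 0.41022×9.73 + 0.007991×9.73² − 7.7774×10⁻⁵×9.73³ = 11.35 mg/L.
Pressure correction: C_s' = 11.35 × 0.934 = 10.60 mg/L.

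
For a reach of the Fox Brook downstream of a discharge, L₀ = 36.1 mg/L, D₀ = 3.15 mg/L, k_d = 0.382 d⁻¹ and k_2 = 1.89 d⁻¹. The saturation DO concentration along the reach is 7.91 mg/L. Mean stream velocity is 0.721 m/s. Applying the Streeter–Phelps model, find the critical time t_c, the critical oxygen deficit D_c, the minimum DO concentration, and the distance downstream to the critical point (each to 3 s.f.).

t_c ≈ 0.780 d; D_c ≈ 5.42 mg/L; min DO ≈ 2.49 mg/L; x_c ≈ 48.6 km

t_c = [1/(k_2−k_d)] ln[(k_2/k_d)(1 − D₀(k_2−k_d)/(k_d L₀))]
= [1/(1.89−0.382)] ln[(1.89/0.382)(1 − 3.15×1.508/(0.382×36.1))]
= (1/1.508) ln[4.948 × 0.6555] = 0.6631 × ln(3.243) = 0.6631 × 1.177 = 0.7802 d.
D_c = (k_d/k_2) L₀ e^(−k_d t_c) = (0.382/1.89) × 36.1 × e^(−0.382×0.7802) = 0.2021 × 36.1 × 0.7423 = 5.416 mg/L.
Minimum DO = C_s − D_c = 7.91 − 5.416 = 2.494 mg/L.
x_c = v t_c = 0.721 m/s × 0.7802 d × 86400 s/d = 48610 m ≈ 48.6 km.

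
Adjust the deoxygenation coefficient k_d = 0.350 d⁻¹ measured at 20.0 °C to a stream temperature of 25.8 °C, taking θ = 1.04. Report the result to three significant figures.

k_d ≈ 0.439 d⁻¹

k_d(T₂) = k_d(T₁) · θ^(T₂−T₁) = 0.350 × 1.04^(25.8−20.0)
= 0.350 × 1.04^5.80 = 0.350 × 1.255 = 0.4394 d⁻¹.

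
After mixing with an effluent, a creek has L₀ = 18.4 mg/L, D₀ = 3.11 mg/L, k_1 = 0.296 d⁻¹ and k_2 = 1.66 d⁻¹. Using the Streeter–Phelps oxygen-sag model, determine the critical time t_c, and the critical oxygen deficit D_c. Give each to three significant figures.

t_c ≈ 0.158 d; D_c ≈ 3.13 mg/L

At the critical point dD/dt = 0, so k_1 L₀ e^(−k_1 t) = k_2 D. Substituting D(t) from the Streeter–Phelps equation and solving for t gives
t_c = ln[(k_2/k_1)(1 − D₀(k_2−k_1)/(k_1 L₀))] / (k_2−k_1).
Here k_2−k_1 = 1.364 d⁻¹ and 1 − D₀(k_2−k_1)/(k_1 L₀) = 1 − 3.11×1.364/(0.296×18.4) = 0.2211, so
t_c = ln(5.608 × 0.2211) / 1.364 = 0.2152 / 1.364 = 0.1578 d.
L(t_c) = L₀ e^(−k_1 t_c) = 18.4 × 0.9544 = 17.56 mg/L, and at the critical point k_2 D_c = k_1 L, so D_c = (0.296/1.66) × 17.56 = 3.131 mg/L.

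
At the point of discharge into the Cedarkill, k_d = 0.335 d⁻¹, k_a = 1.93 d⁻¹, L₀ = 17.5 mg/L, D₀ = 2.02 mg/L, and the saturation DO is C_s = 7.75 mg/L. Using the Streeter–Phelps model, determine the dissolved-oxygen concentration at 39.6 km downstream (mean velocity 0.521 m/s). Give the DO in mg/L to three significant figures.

DO ≈ 5.32 mg/L

Travel time t = x/v = 39.6 km / (0.521 m/s) = 39600 m / 0.521 m/s = 76010 s = 0.8797 d.
k_d L₀/(k_a−k_d) = 0.335×17.5/(1.93−0.335) = 5.863/1.595 = 3.676 mg/L.
e^(−k_d t) = e^(−0.335×0.8797) = 0.7448; e^(−k_a t) = e^(−1.93×0.8797) = 0.1831.
D = 3.676 × (0.7448 − 0.1831) + 2.02 × 0.1831 = 2.064 + 0.3698 = 2.434 mg/L.
DO = C_s − D = 7.75 − 2.434 = 5.316 mg/L.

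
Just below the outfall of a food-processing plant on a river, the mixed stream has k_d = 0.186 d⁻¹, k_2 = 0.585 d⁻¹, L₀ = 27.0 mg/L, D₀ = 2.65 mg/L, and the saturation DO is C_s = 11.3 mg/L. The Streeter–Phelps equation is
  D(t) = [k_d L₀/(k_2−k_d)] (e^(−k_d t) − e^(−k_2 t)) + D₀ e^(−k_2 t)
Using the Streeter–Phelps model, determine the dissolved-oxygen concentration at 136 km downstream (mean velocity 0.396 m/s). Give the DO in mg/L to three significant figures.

Travel time t = x/v = 136 km / (0.396 m/s) = 136000 m / 0.396 m/s = 343400 s = 3.975 d.
k_d L₀/(k_2−k_d) = 0.186×27.0/(0.585−0.186) = 5.022/0.3990 = 12.59 mg/L.
e^(−k_d t) = e^(−0.186×3.975) = 0.4774; e^(−k_2 t) = e^(−0.585×3.975) = 0.09775.
D = 12.59 × (0.4774 − 0.09775) + 2.65 × 0.09775 = 4.779 + 0.2590 = 5.038 mg/L.
DO = C_s − D = 11.3 − 5.038 = 6.262 mg/L.

DO ≈ 6.26 mg/L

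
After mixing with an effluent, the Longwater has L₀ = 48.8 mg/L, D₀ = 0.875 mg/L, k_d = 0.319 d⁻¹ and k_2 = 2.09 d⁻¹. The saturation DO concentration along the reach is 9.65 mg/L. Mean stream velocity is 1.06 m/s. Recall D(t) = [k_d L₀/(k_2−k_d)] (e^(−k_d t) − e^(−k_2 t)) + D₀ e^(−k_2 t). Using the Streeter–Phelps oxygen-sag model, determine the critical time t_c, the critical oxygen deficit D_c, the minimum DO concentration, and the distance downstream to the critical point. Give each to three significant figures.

t_c ≈ 1.00 d; D_c ≈ 5.41 mg/L; min DO ≈ 4.24 mg/L; x_c ≈ 91.8 km

t_c = [1/(k_2−k_d)] ln[(k_2/k_d)(1 − D₀(k_2−k_d)/(k_d L₀))]
= [1/(2.09−0.319)] ln[(2.09/0.319)(1 − 0.875×1.771/(0.319×48.8))]
= (1/1.771) ln[6.552 × 0.9005] = 0.5647 × ln(5.900) = 0.5647 × 1.775 = 1.002 d.
L(t_c) = L₀ e^(−k_d t_c) = 48.8 × 0.7264 = 35.45 mg/L, and at the critical point k_2 D_c = k_d L, so D_c = (0.319/2.09) × 35.45 = 5.410 mg/L.
Minimum DO = C_s − D_c = 9.65 − 5.410 = 4.240 mg/L.
x_c = v t_c = 1.06 m/s × 1.002 d × 86400 s/d = 91780 m ≈ 91.8 km.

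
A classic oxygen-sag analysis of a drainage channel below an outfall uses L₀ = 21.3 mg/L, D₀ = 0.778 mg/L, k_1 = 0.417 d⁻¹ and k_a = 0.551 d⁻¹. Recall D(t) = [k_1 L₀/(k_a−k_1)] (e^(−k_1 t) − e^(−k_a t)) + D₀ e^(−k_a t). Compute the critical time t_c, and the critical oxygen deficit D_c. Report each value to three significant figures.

With k_a/k_1 = 1.321 and 1 − D₀(k_a−k_1)/(k_1 L₀) = 0.9883,
t_c = ln(1.321 × 0.9883) / (0.551 − 0.417) = ln(1.306) / 0.1340 = 0.2668/0.1340 = 1.991 d.
L(t_c) = L₀ e^(−k_1 t_c) = 21.3 × 0.4359 = 9.284 mg/L, and at the critical point k_a D_c = k_1 L, so D_c = (0.417/0.551) × 9.284 = 7.026 mg/L.

t_c ≈ 1.99 d; D_c ≈ 7.03 mg/L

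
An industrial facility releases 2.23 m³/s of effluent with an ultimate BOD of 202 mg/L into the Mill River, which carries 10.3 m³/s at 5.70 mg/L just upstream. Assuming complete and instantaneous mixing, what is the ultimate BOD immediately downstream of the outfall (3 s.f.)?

Flow-weighted mixing: C = (Q_r C_r + Q_w C_w)/(Q_r + Q_w)
= (10.3×5.70 + 2.23×202)/(10.3 + 2.23) = 509.2/12.53 = 40.64 mg/L.

40.6 mg/L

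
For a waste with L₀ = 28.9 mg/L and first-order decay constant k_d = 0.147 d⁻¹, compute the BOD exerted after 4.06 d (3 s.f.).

y_t = L₀(1 − e^(−k_d t)) = 28.9 × (1 − e^(−0.147×4.06))
= 28.9 × (1 − 0.5506) = 28.9 × 0.4494 = 12.99 mg/L.

y ≈ 13.0 mg/L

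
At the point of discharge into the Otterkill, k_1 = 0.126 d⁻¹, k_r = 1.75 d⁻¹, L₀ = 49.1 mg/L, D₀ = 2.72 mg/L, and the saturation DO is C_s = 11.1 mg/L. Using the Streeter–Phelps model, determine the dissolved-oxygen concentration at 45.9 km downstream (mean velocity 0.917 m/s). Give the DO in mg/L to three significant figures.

Travel time t = x/v = 45.9 km / (0.917 m/s) = 45900 m / 0.917 m/s = 50050 s = 0.5793 d.
k_1 L₀/(k_r−k_1) = 0.126×49.1/(1.75−0.126) = 6.187/1.624 = 3.809 mg/L.
e^(−k_1 t) = e^(−0.126×0.5793) = 0.9296; e^(−k_r t) = e^(−1.75×0.5793) = 0.3628.
D = 3.809 × (0.9296 − 0.3628) + 2.72 × 0.3628 = 2.159 + 0.9869 = 3.146 mg/L.
DO = C_s − D = 11.1 − 3.146 = 7.954 mg/L.

DO ≈ 7.95 mg/L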